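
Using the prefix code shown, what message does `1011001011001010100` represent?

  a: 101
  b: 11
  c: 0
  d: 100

Read left to right; each codeword is recognised as soon as it completes (prefix code):
  101→a | 100→d | 101→a | 100→d | 101→a | 0→c | 100→d
Decoded message: adadacd

adadacd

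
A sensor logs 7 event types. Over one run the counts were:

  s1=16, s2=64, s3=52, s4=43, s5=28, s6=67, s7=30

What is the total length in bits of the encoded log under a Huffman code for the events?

Greedily combine the two least-frequent nodes:
merge s1(16) and s5(28): 44
merge s7(30) and s4(43): 73
merge 44 and s3(52): 96
merge s2(64) and s6(67): 131
merge 73 and 96: 169
merge 131 and 169: 300
Each symbol's bit-cost is frequency × depth; summing gives 813 bits (equivalently 44 + 73 + 96 + 131 + 169 + 300).

813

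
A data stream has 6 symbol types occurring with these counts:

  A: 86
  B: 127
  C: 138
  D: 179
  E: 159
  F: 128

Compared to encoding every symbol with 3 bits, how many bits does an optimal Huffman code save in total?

338

Fixed-length: 3 bits × 817 symbols = 2451 bits.
Huffman merges:
merge A(86) and B(127): 213
merge F(128) and C(138): 266
merge E(159) and D(179): 338
merge 213 and 266: 479
merge 338 and 479: 817
Huffman total = 213 + 266 + 338 + 479 + 817 = 2113 bits.
Saving = 2451 − 2113 = 338 bits.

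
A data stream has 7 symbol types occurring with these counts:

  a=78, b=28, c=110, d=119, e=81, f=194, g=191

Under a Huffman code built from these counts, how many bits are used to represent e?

Repeatedly merge the two smallest:
merge b(28) and a(78): 106
merge e(81) and 106: 187
merge c(110) and d(119): 229
merge 187 and g(191): 378
merge f(194) and 229: 423
merge 378 and 423: 801
e sits 3 levels below the root, so its codeword is 3 bits.

3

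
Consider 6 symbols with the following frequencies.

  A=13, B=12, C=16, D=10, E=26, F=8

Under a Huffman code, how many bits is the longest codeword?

3

Merge the two lowest-weight nodes at each step:
merge F(8) and D(10): 18
merge B(12) and A(13): 25
merge C(16) and 18: 34
merge 25 and E(26): 51
merge 34 and 51: 85
The rarest symbols sit at the bottom; the longest codeword is 3 bits.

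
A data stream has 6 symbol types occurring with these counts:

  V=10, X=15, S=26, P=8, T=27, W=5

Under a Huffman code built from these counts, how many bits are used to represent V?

Repeatedly merge the two smallest:
W(5) + P(8) → 13
V(10) + 13 → 23
X(15) + 23 → 38
S(26) + T(27) → 53
38 + 53 → 91
The subtree containing V is merged 3 times, so code length = 3.

3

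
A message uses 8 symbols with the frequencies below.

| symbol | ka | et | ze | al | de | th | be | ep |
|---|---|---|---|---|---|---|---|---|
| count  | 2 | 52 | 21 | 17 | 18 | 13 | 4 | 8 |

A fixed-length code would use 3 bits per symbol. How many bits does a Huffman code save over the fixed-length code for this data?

Fixed-length: 3 bits × 135 symbols = 405 bits.
Huffman merges:
merge ka(2) and be(4): 6
merge 6 and ep(8): 14
merge th(13) and 14: 27
merge al(17) and de(18): 35
merge ze(21) and 27: 48
merge 35 and 48: 83
merge et(52) and 83: 135
Huffman total = 6 + 14 + 27 + 35 + 48 + 83 + 135 = 348 bits.
Saving = 405 − 348 = 57 bits.

57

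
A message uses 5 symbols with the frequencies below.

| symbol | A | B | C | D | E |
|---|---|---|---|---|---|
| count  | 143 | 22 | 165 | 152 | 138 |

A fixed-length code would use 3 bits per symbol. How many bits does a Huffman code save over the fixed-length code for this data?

Fixed-length: 3 bits × 620 symbols = 1860 bits.
Huffman merges:
B(22) + E(138) → 160
A(143) + D(152) → 295
160 + C(165) → 325
295 + 325 → 620
Huffman total = 160 + 295 + 325 + 620 = 1400 bits.
Saving = 1860 − 1400 = 460 bits.

460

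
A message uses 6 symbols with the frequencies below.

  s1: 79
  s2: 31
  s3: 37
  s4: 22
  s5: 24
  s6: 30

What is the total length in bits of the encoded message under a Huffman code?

553

Greedily combine the two least-frequent nodes:
s4(22) + s5(24) → 46
s6(30) + s2(31) → 61
s3(37) + 46 → 83
61 + s1(79) → 140
83 + 140 → 223
Total encoded bits = sum of merged weights = 46 + 61 + 83 + 140 + 223 = 553.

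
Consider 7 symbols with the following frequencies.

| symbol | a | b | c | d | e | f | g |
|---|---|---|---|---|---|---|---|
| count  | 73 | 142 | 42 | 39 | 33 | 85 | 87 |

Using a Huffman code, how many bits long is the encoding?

1346

Build the Huffman tree bottom-up:
e(33) + d(39) → 72
c(42) + 72 → 114
a(73) + f(85) → 158
g(87) + 114 → 201
b(142) + 158 → 300
201 + 300 → 501
Total encoded bits = sum of merged weights = 72 + 114 + 158 + 201 + 300 + 501 = 1346.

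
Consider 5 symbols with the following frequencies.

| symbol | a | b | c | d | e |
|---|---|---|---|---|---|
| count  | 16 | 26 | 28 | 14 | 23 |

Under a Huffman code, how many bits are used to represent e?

2

Huffman merges, smallest pair first:
d(14) + a(16) → 30
e(23) + b(26) → 49
c(28) + 30 → 58
49 + 58 → 107
e sits 2 levels below the root, so its codeword is 2 bits.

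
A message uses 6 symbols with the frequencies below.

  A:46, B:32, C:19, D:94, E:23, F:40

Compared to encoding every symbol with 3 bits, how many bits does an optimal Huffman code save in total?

146

Fixed-length: 3 bits × 254 symbols = 762 bits.
Huffman merges:
C(19) + E(23) → 42
B(32) + F(40) → 72
42 + A(46) → 88
72 + 88 → 160
D(94) + 160 → 254
Huffman total = 42 + 72 + 88 + 160 + 254 = 616 bits.
Saving = 762 − 616 = 146 bits.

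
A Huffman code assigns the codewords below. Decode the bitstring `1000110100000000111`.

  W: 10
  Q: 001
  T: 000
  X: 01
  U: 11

WQWWTTXU

Read left to right; each codeword is recognised as soon as it completes (prefix code):
  10→W | 001→Q | 10→W | 10→W | 000→T | 000→T | 01→X | 11→U
Decoded message: WQWWTTXU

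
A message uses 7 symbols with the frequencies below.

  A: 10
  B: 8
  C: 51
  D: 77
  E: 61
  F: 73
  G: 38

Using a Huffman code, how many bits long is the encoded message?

Build the Huffman tree bottom-up:
combine B(8), A(10) → 18
combine 18, G(38) → 56
combine C(51), 56 → 107
combine E(61), F(73) → 134
combine D(77), 107 → 184
combine 134, 184 → 318
Each symbol's bit-cost is frequency × depth; summing gives 817 bits (equivalently 18 + 56 + 107 + 134 + 184 + 318).

817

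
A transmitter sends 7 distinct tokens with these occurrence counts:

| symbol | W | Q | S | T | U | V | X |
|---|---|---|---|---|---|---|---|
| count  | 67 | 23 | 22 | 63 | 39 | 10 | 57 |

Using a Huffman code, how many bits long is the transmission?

Greedily combine the two least-frequent nodes:
combine V(10), S(22) → 32
combine Q(23), 32 → 55
combine U(39), 55 → 94
combine X(57), T(63) → 120
combine W(67), 94 → 161
combine 120, 161 → 281
The encoded length is the sum of every internal node's weight: 32 + 55 + 94 + 120 + 161 + 281 = 743 bits.

743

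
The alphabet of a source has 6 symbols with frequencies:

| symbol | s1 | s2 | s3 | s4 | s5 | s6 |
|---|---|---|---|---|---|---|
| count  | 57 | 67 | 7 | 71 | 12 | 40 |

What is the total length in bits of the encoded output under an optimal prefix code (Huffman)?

Greedily combine the two least-frequent nodes:
s3(7) + s5(12) → 19
19 + s6(40) → 59
s1(57) + 59 → 116
s2(67) + s4(71) → 138
116 + 138 → 254
Each symbol's bit-cost is frequency × depth; summing gives 586 bits (equivalently 19 + 59 + 116 + 138 + 254).

586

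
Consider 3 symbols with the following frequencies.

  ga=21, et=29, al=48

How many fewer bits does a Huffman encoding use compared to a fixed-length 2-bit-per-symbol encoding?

Fixed-length: 2 bits × 98 symbols = 196 bits.
Huffman merges:
ga(21) + et(29) → 50
al(48) + 50 → 98
Huffman total = 50 + 98 = 148 bits.
Saving = 196 − 148 = 48 bits.

48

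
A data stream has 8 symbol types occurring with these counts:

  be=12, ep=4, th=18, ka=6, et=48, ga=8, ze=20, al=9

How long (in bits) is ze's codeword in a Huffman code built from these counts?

Build the tree from the bottom:
merge ep(4) and ka(6): 10
merge ga(8) and al(9): 17
merge 10 and be(12): 22
merge 17 and th(18): 35
merge ze(20) and 22: 42
merge 35 and 42: 77
merge et(48) and 77: 125
ze's leaf is at depth 3, giving a 3-bit codeword.

3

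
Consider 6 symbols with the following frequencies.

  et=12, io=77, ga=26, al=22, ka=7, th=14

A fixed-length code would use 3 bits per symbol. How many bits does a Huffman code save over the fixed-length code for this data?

Fixed-length: 3 bits × 158 symbols = 474 bits.
Huffman merges:
combine ka(7), et(12) → 19
combine th(14), 19 → 33
combine al(22), ga(26) → 48
combine 33, 48 → 81
combine io(77), 81 → 158
Huffman total = 19 + 33 + 48 + 81 + 158 = 339 bits.
Saving = 474 − 339 = 135 bits.

135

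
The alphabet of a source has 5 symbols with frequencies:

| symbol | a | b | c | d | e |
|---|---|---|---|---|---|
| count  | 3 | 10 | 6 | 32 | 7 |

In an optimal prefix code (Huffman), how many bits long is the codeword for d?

Repeatedly merge the two smallest:
combine a(3), c(6) → 9
combine e(7), 9 → 16
combine b(10), 16 → 26
combine 26, d(32) → 58
d is merged only at the final step, so code length = 1.

1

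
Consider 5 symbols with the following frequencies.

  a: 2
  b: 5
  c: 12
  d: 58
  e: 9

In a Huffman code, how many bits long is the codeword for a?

4

Huffman merges, smallest pair first:
combine a(2), b(5) → 7
combine 7, e(9) → 16
combine c(12), 16 → 28
combine 28, d(58) → 86
a's leaf is at depth 4, giving a 4-bit codeword.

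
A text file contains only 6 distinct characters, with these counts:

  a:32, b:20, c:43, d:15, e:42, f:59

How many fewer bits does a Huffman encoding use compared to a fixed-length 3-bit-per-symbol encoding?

109

Fixed-length: 3 bits × 211 symbols = 633 bits.
Huffman merges:
merge d(15) and b(20): 35
merge a(32) and 35: 67
merge e(42) and c(43): 85
merge f(59) and 67: 126
merge 85 and 126: 211
Huffman total = 35 + 67 + 85 + 126 + 211 = 524 bits.
Saving = 633 − 524 = 109 bits.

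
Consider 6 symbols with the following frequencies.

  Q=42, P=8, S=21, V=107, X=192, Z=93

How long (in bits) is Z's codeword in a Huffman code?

Build the tree from the bottom:
combine P(8), S(21) → 29
combine 29, Q(42) → 71
combine 71, Z(93) → 164
combine V(107), 164 → 271
combine X(192), 271 → 463
The subtree containing Z is merged 3 times, so code length = 3.

3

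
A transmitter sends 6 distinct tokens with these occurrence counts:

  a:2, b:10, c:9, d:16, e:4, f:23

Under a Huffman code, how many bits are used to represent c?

3

Build the tree from the bottom:
merge a(2) and e(4): 6
merge 6 and c(9): 15
merge b(10) and 15: 25
merge d(16) and f(23): 39
merge 25 and 39: 64
c's leaf is at depth 3, giving a 3-bit codeword.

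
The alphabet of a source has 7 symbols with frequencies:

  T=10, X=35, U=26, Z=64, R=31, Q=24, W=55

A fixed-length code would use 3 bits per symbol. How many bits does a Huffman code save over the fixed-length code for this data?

85

Fixed-length: 3 bits × 245 symbols = 735 bits.
Huffman merges:
combine T(10), Q(24) → 34
combine U(26), R(31) → 57
combine 34, X(35) → 69
combine W(55), 57 → 112
combine Z(64), 69 → 133
combine 112, 133 → 245
Huffman total = 34 + 57 + 69 + 112 + 133 + 245 = 650 bits.
Saving = 735 − 650 = 85 bits.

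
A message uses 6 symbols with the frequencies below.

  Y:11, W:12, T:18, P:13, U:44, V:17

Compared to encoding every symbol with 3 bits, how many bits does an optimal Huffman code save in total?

65

Fixed-length: 3 bits × 115 symbols = 345 bits.
Huffman merges:
Y(11) + W(12) → 23
P(13) + V(17) → 30
T(18) + 23 → 41
30 + 41 → 71
U(44) + 71 → 115
Huffman total = 23 + 30 + 41 + 71 + 115 = 280 bits.
Saving = 345 − 280 = 65 bits.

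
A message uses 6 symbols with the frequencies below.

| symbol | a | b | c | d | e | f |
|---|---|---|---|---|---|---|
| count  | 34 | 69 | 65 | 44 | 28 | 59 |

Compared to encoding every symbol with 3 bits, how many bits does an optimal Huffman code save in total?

Fixed-length: 3 bits × 299 symbols = 897 bits.
Huffman merges:
merge e(28) and a(34): 62
merge d(44) and f(59): 103
merge 62 and c(65): 127
merge b(69) and 103: 172
merge 127 and 172: 299
Huffman total = 62 + 103 + 127 + 172 + 299 = 763 bits.
Saving = 897 − 763 = 134 bits.

134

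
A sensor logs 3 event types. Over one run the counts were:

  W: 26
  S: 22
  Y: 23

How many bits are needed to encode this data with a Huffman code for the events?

Build the Huffman tree bottom-up:
combine S(22), Y(23) → 45
combine W(26), 45 → 71
The encoded length is the sum of every internal node's weight: 45 + 71 = 116 bits.

116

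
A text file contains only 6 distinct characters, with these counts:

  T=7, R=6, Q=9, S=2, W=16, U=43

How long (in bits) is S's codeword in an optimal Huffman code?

5

Repeatedly merge the two smallest:
merge S(2) and R(6): 8
merge T(7) and 8: 15
merge Q(9) and 15: 24
merge W(16) and 24: 40
merge 40 and U(43): 83
S's leaf is at depth 5, giving a 5-bit codeword.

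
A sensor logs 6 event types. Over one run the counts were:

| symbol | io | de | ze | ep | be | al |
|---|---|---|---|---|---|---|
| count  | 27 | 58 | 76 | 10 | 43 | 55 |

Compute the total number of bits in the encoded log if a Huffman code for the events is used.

Greedily combine the two least-frequent nodes:
ep(10) + io(27) → 37
37 + be(43) → 80
al(55) + de(58) → 113
ze(76) + 80 → 156
113 + 156 → 269
Total encoded bits = sum of merged weights = 37 + 80 + 113 + 156 + 269 = 655.

655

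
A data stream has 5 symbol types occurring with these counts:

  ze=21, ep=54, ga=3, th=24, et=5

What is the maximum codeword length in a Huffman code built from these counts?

4

Merge the two lowest-weight nodes at each step:
merge ga(3) and et(5): 8
merge 8 and ze(21): 29
merge th(24) and 29: 53
merge 53 and ep(54): 107
Maximum depth reached is 4.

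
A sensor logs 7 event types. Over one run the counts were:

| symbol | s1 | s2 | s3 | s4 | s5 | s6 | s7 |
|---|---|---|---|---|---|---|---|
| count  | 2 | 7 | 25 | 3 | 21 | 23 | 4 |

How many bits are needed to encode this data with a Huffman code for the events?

Build the Huffman tree bottom-up:
merge s1(2) and s4(3): 5
merge s7(4) and 5: 9
merge s2(7) and 9: 16
merge 16 and s5(21): 37
merge s6(23) and s3(25): 48
merge 37 and 48: 85
The encoded length is the sum of every internal node's weight: 5 + 9 + 16 + 37 + 48 + 85 = 200 bits.

200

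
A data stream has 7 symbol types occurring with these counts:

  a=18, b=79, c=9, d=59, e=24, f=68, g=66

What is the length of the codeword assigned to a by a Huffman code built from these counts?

5

Huffman merges, smallest pair first:
merge c(9) and a(18): 27
merge e(24) and 27: 51
merge 51 and d(59): 110
merge g(66) and f(68): 134
merge b(79) and 110: 189
merge 134 and 189: 323
a sits 5 levels below the root, so its codeword is 5 bits.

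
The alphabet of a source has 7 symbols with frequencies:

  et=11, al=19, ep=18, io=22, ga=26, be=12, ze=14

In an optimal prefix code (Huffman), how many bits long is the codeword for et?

Build the tree from the bottom:
combine et(11), be(12) → 23
combine ze(14), ep(18) → 32
combine al(19), io(22) → 41
combine 23, ga(26) → 49
combine 32, 41 → 73
combine 49, 73 → 122
The subtree containing et is merged 3 times, so code length = 3.

3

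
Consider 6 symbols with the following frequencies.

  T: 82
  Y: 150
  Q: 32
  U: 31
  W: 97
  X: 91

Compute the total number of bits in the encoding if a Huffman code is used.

1174

Build the Huffman tree bottom-up:
combine U(31), Q(32) → 63
combine 63, T(82) → 145
combine X(91), W(97) → 188
combine 145, Y(150) → 295
combine 188, 295 → 483
Total encoded bits = sum of merged weights = 63 + 145 + 188 + 295 + 483 = 1174.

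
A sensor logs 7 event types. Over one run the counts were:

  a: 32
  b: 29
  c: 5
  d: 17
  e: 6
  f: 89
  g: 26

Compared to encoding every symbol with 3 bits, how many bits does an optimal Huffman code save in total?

Fixed-length: 3 bits × 204 symbols = 612 bits.
Huffman merges:
merge c(5) and e(6): 11
merge 11 and d(17): 28
merge g(26) and 28: 54
merge b(29) and a(32): 61
merge 54 and 61: 115
merge f(89) and 115: 204
Huffman total = 11 + 28 + 54 + 61 + 115 + 204 = 473 bits.
Saving = 612 − 473 = 139 bits.

139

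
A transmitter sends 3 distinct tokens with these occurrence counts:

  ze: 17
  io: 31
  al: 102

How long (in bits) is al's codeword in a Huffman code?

Huffman merges, smallest pair first:
merge ze(17) and io(31): 48
merge 48 and al(102): 150
al is a child of the root — depth 1, so its codeword is a single bit.

1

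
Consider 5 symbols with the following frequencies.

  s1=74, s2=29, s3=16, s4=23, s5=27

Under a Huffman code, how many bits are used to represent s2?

3

Huffman merges, smallest pair first:
combine s3(16), s4(23) → 39
combine s5(27), s2(29) → 56
combine 39, 56 → 95
combine s1(74), 95 → 169
The subtree containing s2 is merged 3 times, so code length = 3.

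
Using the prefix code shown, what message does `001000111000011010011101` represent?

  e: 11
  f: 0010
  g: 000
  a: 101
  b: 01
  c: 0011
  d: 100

fcdcbca

Read left to right; each codeword is recognised as soon as it completes (prefix code):
  0010→f | 0011→c | 100→d | 0011→c | 01→b | 0011→c | 101→a
Decoded message: fcdcbca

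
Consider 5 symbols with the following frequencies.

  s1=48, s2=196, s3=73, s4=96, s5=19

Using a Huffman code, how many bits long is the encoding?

Merge the two smallest weights repeatedly:
merge s5(19) and s1(48): 67
merge 67 and s3(73): 140
merge s4(96) and 140: 236
merge s2(196) and 236: 432
Total encoded bits = sum of merged weights = 67 + 140 + 236 + 432 = 875.

875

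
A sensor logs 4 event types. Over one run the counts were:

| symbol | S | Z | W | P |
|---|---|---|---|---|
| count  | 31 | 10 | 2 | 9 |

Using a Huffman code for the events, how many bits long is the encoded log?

84

Merge the two smallest weights repeatedly:
combine W(2), P(9) → 11
combine Z(10), 11 → 21
combine 21, S(31) → 52
Each symbol's bit-cost is frequency × depth; summing gives 84 bits (equivalently 11 + 21 + 52).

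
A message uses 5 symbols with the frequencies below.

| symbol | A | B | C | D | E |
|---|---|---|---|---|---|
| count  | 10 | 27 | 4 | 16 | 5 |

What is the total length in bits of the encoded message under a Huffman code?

Greedily combine the two least-frequent nodes:
combine C(4), E(5) → 9
combine 9, A(10) → 19
combine D(16), 19 → 35
combine B(27), 35 → 62
The encoded length is the sum of every internal node's weight: 9 + 19 + 35 + 62 = 125 bits.

125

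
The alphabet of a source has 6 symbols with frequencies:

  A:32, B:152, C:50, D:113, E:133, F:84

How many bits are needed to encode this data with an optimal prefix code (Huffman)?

Greedily combine the two least-frequent nodes:
merge A(32) and C(50): 82
merge 82 and F(84): 166
merge D(113) and E(133): 246
merge B(152) and 166: 318
merge 246 and 318: 564
Each symbol's bit-cost is frequency × depth; summing gives 1376 bits (equivalently 82 + 166 + 246 + 318 + 564).

1376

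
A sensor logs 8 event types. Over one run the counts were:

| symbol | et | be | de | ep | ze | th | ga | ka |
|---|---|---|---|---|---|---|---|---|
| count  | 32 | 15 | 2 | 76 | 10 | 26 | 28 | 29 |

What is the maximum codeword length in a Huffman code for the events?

Merge the two lowest-weight nodes at each step:
merge de(2) and ze(10): 12
merge 12 and be(15): 27
merge th(26) and 27: 53
merge ga(28) and ka(29): 57
merge et(32) and 53: 85
merge 57 and ep(76): 133
merge 85 and 133: 218
The rarest symbols sit at the bottom; the longest codeword is 5 bits.

5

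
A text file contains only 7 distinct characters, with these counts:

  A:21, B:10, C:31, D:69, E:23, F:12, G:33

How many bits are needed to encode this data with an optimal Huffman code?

Greedily combine the two least-frequent nodes:
B(10) + F(12) → 22
A(21) + 22 → 43
E(23) + C(31) → 54
G(33) + 43 → 76
54 + D(69) → 123
76 + 123 → 199
The encoded length is the sum of every internal node's weight: 22 + 43 + 54 + 76 + 123 + 199 = 517 bits.

517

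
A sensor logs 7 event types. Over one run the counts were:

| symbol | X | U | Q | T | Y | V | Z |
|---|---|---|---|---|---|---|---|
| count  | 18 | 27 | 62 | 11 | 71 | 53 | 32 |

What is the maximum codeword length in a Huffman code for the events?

Merge the two lowest-weight nodes at each step:
T(11) + X(18) → 29
U(27) + 29 → 56
Z(32) + V(53) → 85
56 + Q(62) → 118
Y(71) + 85 → 156
118 + 156 → 274
Maximum depth reached is 4.

4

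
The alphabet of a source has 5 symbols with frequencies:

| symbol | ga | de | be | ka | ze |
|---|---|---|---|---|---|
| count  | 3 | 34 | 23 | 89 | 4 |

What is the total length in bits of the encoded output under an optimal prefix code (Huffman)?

Greedily combine the two least-frequent nodes:
merge ga(3) and ze(4): 7
merge 7 and be(23): 30
merge 30 and de(34): 64
merge 64 and ka(89): 153
Each symbol's bit-cost is frequency × depth; summing gives 254 bits (equivalently 7 + 30 + 64 + 153).

254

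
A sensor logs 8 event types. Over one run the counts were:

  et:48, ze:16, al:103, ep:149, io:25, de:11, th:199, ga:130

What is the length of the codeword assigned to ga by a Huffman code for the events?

Build the tree from the bottom:
de(11) + ze(16) → 27
io(25) + 27 → 52
et(48) + 52 → 100
100 + al(103) → 203
ga(130) + ep(149) → 279
th(199) + 203 → 402
279 + 402 → 681
ga's leaf is at depth 2, giving a 2-bit codeword.

2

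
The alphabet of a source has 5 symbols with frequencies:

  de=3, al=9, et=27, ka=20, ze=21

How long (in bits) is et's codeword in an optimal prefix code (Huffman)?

Build the tree from the bottom:
combine de(3), al(9) → 12
combine 12, ka(20) → 32
combine ze(21), et(27) → 48
combine 32, 48 → 80
et sits 2 levels below the root, so its codeword is 2 bits.

2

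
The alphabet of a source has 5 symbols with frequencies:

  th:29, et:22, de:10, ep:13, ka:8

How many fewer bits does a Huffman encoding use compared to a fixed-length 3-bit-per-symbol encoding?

Fixed-length: 3 bits × 82 symbols = 246 bits.
Huffman merges:
ka(8) + de(10) → 18
ep(13) + 18 → 31
et(22) + th(29) → 51
31 + 51 → 82
Huffman total = 18 + 31 + 51 + 82 = 182 bits.
Saving = 246 − 182 = 64 bits.

64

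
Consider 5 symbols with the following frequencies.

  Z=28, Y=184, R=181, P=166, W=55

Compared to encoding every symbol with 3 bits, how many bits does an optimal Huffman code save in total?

531

Fixed-length: 3 bits × 614 symbols = 1842 bits.
Huffman merges:
Z(28) + W(55) → 83
83 + P(166) → 249
R(181) + Y(184) → 365
249 + 365 → 614
Huffman total = 83 + 249 + 365 + 614 = 1311 bits.
Saving = 1842 − 1311 = 531 bits.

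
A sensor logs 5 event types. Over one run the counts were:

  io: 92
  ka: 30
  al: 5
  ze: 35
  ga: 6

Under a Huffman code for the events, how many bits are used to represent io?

Repeatedly merge the two smallest:
merge al(5) and ga(6): 11
merge 11 and ka(30): 41
merge ze(35) and 41: 76
merge 76 and io(92): 168
io sits one level below the root: a 1-bit codeword.

1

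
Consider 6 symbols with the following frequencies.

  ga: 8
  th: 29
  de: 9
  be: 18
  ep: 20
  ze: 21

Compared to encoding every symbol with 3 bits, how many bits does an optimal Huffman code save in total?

53

Fixed-length: 3 bits × 105 symbols = 315 bits.
Huffman merges:
merge ga(8) and de(9): 17
merge 17 and be(18): 35
merge ep(20) and ze(21): 41
merge th(29) and 35: 64
merge 41 and 64: 105
Huffman total = 17 + 35 + 41 + 64 + 105 = 262 bits.
Saving = 315 − 262 = 53 bits.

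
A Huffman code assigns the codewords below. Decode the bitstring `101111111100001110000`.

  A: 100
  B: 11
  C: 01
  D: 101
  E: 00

Read left to right; each codeword is recognised as soon as it completes (prefix code):
  101→D | 11→B | 11→B | 11→B | 100→A | 00→E | 11→B | 100→A | 00→E
Decoded message: DBBBAEBAE

DBBBAEBAE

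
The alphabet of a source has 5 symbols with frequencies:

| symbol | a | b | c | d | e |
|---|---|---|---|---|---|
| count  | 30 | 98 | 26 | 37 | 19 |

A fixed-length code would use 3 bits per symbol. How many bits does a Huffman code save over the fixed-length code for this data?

196

Fixed-length: 3 bits × 210 symbols = 630 bits.
Huffman merges:
e(19) + c(26) → 45
a(30) + d(37) → 67
45 + 67 → 112
b(98) + 112 → 210
Huffman total = 45 + 67 + 112 + 210 = 434 bits.
Saving = 630 − 434 = 196 bits.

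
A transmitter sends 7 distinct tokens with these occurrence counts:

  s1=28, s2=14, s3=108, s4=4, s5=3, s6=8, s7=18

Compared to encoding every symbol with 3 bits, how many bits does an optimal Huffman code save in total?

Fixed-length: 3 bits × 183 symbols = 549 bits.
Huffman merges:
s5(3) + s4(4) → 7
7 + s6(8) → 15
s2(14) + 15 → 29
s7(18) + s1(28) → 46
29 + 46 → 75
75 + s3(108) → 183
Huffman total = 7 + 15 + 29 + 46 + 75 + 183 = 355 bits.
Saving = 549 − 355 = 194 bits.

194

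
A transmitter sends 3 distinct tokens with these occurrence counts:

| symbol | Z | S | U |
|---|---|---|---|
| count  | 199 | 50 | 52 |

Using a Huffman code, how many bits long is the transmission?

403

Greedily combine the two least-frequent nodes:
S(50) + U(52) → 102
102 + Z(199) → 301
Each symbol's bit-cost is frequency × depth; summing gives 403 bits (equivalently 102 + 301).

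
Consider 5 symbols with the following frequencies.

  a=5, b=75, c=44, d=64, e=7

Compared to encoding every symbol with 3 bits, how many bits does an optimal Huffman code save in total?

Fixed-length: 3 bits × 195 symbols = 585 bits.
Huffman merges:
a(5) + e(7) → 12
12 + c(44) → 56
56 + d(64) → 120
b(75) + 120 → 195
Huffman total = 12 + 56 + 120 + 195 = 383 bits.
Saving = 585 − 383 = 202 bits.

202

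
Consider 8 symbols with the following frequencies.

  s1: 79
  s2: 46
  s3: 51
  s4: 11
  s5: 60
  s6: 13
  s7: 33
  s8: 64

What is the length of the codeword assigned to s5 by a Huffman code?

3

Repeatedly merge the two smallest:
s4(11) + s6(13) → 24
24 + s7(33) → 57
s2(46) + s3(51) → 97
57 + s5(60) → 117
s8(64) + s1(79) → 143
97 + 117 → 214
143 + 214 → 357
The subtree containing s5 is merged 3 times, so code length = 3.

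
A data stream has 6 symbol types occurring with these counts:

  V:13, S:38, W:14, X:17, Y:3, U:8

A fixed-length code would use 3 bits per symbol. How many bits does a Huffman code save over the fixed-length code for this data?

Fixed-length: 3 bits × 93 symbols = 279 bits.
Huffman merges:
combine Y(3), U(8) → 11
combine 11, V(13) → 24
combine W(14), X(17) → 31
combine 24, 31 → 55
combine S(38), 55 → 93
Huffman total = 11 + 24 + 31 + 55 + 93 = 214 bits.
Saving = 279 − 214 = 65 bits.

65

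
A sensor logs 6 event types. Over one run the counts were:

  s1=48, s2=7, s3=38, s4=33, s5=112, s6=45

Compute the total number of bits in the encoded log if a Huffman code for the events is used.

Greedily combine the two least-frequent nodes:
combine s2(7), s4(33) → 40
combine s3(38), 40 → 78
combine s6(45), s1(48) → 93
combine 78, 93 → 171
combine s5(112), 171 → 283
Each symbol's bit-cost is frequency × depth; summing gives 665 bits (equivalently 40 + 78 + 93 + 171 + 283).

665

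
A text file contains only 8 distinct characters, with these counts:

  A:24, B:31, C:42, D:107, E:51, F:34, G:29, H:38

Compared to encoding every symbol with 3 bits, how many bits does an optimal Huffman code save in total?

Fixed-length: 3 bits × 356 symbols = 1068 bits.
Huffman merges:
combine A(24), G(29) → 53
combine B(31), F(34) → 65
combine H(38), C(42) → 80
combine E(51), 53 → 104
combine 65, 80 → 145
combine 104, D(107) → 211
combine 145, 211 → 356
Huffman total = 53 + 65 + 80 + 104 + 145 + 211 + 356 = 1014 bits.
Saving = 1068 − 1014 = 54 bits.

54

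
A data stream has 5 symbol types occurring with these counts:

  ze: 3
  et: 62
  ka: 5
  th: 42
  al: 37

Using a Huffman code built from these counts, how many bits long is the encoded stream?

Build the Huffman tree bottom-up:
merge ze(3) and ka(5): 8
merge 8 and al(37): 45
merge th(42) and 45: 87
merge et(62) and 87: 149
Each symbol's bit-cost is frequency × depth; summing gives 289 bits (equivalently 8 + 45 + 87 + 149).

289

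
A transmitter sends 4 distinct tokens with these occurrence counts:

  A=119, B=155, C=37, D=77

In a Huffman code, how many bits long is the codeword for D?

3

Repeatedly merge the two smallest:
combine C(37), D(77) → 114
combine 114, A(119) → 233
combine B(155), 233 → 388
The subtree containing D is merged 3 times, so code length = 3.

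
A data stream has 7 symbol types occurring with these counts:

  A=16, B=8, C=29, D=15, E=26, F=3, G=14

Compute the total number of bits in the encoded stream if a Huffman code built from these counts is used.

289

Greedily combine the two least-frequent nodes:
F(3) + B(8) → 11
11 + G(14) → 25
D(15) + A(16) → 31
25 + E(26) → 51
C(29) + 31 → 60
51 + 60 → 111
The encoded length is the sum of every internal node's weight: 11 + 25 + 31 + 51 + 60 + 111 = 289 bits.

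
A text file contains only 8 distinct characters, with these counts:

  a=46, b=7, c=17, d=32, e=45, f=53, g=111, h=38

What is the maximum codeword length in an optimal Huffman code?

Merge the two lowest-weight nodes at each step:
merge b(7) and c(17): 24
merge 24 and d(32): 56
merge h(38) and e(45): 83
merge a(46) and f(53): 99
merge 56 and 83: 139
merge 99 and g(111): 210
merge 139 and 210: 349
The rarest symbols sit at the bottom; the longest codeword is 4 bits.

4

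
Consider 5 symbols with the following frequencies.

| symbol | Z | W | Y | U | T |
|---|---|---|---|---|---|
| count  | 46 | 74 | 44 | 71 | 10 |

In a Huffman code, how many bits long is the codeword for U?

Build the tree from the bottom:
T(10) + Y(44) → 54
Z(46) + 54 → 100
U(71) + W(74) → 145
100 + 145 → 245
The subtree containing U is merged 2 times, so code length = 2.

2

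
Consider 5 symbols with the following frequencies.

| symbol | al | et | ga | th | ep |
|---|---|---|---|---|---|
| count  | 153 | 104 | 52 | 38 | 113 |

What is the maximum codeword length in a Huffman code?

Merge the two lowest-weight nodes at each step:
combine th(38), ga(52) → 90
combine 90, et(104) → 194
combine ep(113), al(153) → 266
combine 194, 266 → 460
The first pair merged (th, ga) ends up deepest, at depth 3.

3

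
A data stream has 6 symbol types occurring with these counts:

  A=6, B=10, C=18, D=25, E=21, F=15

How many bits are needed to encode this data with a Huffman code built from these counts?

Greedily combine the two least-frequent nodes:
combine A(6), B(10) → 16
combine F(15), 16 → 31
combine C(18), E(21) → 39
combine D(25), 31 → 56
combine 39, 56 → 95
Total encoded bits = sum of merged weights = 16 + 31 + 39 + 56 + 95 = 237.

237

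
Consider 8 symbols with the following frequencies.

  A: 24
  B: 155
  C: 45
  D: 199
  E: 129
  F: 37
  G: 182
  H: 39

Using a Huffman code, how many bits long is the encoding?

Merge the two smallest weights repeatedly:
combine A(24), F(37) → 61
combine H(39), C(45) → 84
combine 61, 84 → 145
combine E(129), 145 → 274
combine B(155), G(182) → 337
combine D(199), 274 → 473
combine 337, 473 → 810
Total encoded bits = sum of merged weights = 61 + 84 + 145 + 274 + 337 + 473 + 810 = 2184.

2184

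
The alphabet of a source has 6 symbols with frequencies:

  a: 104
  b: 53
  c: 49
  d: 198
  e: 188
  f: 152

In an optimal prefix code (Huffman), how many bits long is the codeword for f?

2

Build the tree from the bottom:
merge c(49) and b(53): 102
merge 102 and a(104): 206
merge f(152) and e(188): 340
merge d(198) and 206: 404
merge 340 and 404: 744
f's leaf is at depth 2, giving a 2-bit codeword.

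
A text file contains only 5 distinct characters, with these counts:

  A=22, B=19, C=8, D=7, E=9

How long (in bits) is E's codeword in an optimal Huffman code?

Repeatedly merge the two smallest:
merge D(7) and C(8): 15
merge E(9) and 15: 24
merge B(19) and A(22): 41
merge 24 and 41: 65
E sits 2 levels below the root, so its codeword is 2 bits.

2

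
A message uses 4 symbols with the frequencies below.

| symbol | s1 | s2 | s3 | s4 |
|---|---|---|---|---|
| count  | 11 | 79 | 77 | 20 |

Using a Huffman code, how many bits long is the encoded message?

326

Merge the two smallest weights repeatedly:
combine s1(11), s4(20) → 31
combine 31, s3(77) → 108
combine s2(79), 108 → 187
The encoded length is the sum of every internal node's weight: 31 + 108 + 187 = 326 bits.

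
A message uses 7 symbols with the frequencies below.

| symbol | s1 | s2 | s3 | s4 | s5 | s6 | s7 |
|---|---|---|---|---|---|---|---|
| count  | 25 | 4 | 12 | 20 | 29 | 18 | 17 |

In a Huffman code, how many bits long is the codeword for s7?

Build the tree from the bottom:
s2(4) + s3(12) → 16
16 + s7(17) → 33
s6(18) + s4(20) → 38
s1(25) + s5(29) → 54
33 + 38 → 71
54 + 71 → 125
The subtree containing s7 is merged 3 times, so code length = 3.

3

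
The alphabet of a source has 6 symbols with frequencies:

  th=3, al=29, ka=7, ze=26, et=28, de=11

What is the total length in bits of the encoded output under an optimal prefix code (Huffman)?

239

Merge the two smallest weights repeatedly:
th(3) + ka(7) → 10
10 + de(11) → 21
21 + ze(26) → 47
et(28) + al(29) → 57
47 + 57 → 104
Each symbol's bit-cost is frequency × depth; summing gives 239 bits (equivalently 10 + 21 + 47 + 57 + 104).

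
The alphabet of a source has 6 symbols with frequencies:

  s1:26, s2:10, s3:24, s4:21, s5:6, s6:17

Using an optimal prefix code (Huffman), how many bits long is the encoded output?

257

Build the Huffman tree bottom-up:
s5(6) + s2(10) → 16
16 + s6(17) → 33
s4(21) + s3(24) → 45
s1(26) + 33 → 59
45 + 59 → 104
The encoded length is the sum of every internal node's weight: 16 + 33 + 45 + 59 + 104 = 257 bits.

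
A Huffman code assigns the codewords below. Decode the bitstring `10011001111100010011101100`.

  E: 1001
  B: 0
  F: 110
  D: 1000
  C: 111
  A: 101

Read left to right; each codeword is recognised as soon as it completes (prefix code):
  1001→E | 1001→E | 111→C | 1000→D | 1001→E | 110→F | 110→F | 0→B
Decoded message: EECDEFFB

EECDEFFB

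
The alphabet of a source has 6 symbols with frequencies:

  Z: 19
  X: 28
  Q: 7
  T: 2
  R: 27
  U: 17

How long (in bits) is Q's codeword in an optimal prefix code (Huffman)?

Repeatedly merge the two smallest:
combine T(2), Q(7) → 9
combine 9, U(17) → 26
combine Z(19), 26 → 45
combine R(27), X(28) → 55
combine 45, 55 → 100
Q sits 4 levels below the root, so its codeword is 4 bits.

4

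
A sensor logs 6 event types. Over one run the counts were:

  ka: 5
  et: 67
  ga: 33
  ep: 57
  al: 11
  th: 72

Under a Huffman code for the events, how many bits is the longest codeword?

4

Merge the two lowest-weight nodes at each step:
combine ka(5), al(11) → 16
combine 16, ga(33) → 49
combine 49, ep(57) → 106
combine et(67), th(72) → 139
combine 106, 139 → 245
The rarest symbols sit at the bottom; the longest codeword is 4 bits.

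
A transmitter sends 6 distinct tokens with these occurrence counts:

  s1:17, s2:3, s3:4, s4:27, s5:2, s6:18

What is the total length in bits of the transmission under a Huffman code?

155

Build the Huffman tree bottom-up:
combine s5(2), s2(3) → 5
combine s3(4), 5 → 9
combine 9, s1(17) → 26
combine s6(18), 26 → 44
combine s4(27), 44 → 71
Total encoded bits = sum of merged weights = 5 + 9 + 26 + 44 + 71 = 155.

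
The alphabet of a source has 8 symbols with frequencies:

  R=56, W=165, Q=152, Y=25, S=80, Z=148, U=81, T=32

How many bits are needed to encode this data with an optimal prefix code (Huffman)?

Build the Huffman tree bottom-up:
Y(25) + T(32) → 57
R(56) + 57 → 113
S(80) + U(81) → 161
113 + Z(148) → 261
Q(152) + 161 → 313
W(165) + 261 → 426
313 + 426 → 739
Total encoded bits = sum of merged weights = 57 + 113 + 161 + 261 + 313 + 426 + 739 = 2070.

2070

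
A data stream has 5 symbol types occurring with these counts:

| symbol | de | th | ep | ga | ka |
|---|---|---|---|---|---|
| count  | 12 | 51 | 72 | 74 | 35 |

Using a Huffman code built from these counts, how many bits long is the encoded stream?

Merge the two smallest weights repeatedly:
de(12) + ka(35) → 47
47 + th(51) → 98
ep(72) + ga(74) → 146
98 + 146 → 244
Each symbol's bit-cost is frequency × depth; summing gives 535 bits (equivalently 47 + 98 + 146 + 244).

535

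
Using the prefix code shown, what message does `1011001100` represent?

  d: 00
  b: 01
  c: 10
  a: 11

cadad

Read left to right; each codeword is recognised as soon as it completes (prefix code):
  10→c | 11→a | 00→d | 11→a | 00→d
Decoded message: cadad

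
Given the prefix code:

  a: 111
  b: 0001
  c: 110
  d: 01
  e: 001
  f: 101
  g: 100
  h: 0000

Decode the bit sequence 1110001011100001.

abdcb

Read left to right; each codeword is recognised as soon as it completes (prefix code):
  111→a | 0001→b | 01→d | 110→c | 0001→b
Decoded message: abdcb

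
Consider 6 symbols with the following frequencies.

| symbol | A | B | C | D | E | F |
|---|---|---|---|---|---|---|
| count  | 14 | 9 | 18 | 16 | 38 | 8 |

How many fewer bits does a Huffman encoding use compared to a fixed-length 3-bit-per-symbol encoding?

Fixed-length: 3 bits × 103 symbols = 309 bits.
Huffman merges:
merge F(8) and B(9): 17
merge A(14) and D(16): 30
merge 17 and C(18): 35
merge 30 and 35: 65
merge E(38) and 65: 103
Huffman total = 17 + 30 + 35 + 65 + 103 = 250 bits.
Saving = 309 − 250 = 59 bits.

59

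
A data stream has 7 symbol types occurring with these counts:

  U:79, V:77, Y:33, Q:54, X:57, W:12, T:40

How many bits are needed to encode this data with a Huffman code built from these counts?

945

Build the Huffman tree bottom-up:
W(12) + Y(33) → 45
T(40) + 45 → 85
Q(54) + X(57) → 111
V(77) + U(79) → 156
85 + 111 → 196
156 + 196 → 352
The encoded length is the sum of every internal node's weight: 45 + 85 + 111 + 156 + 196 + 352 = 945 bits.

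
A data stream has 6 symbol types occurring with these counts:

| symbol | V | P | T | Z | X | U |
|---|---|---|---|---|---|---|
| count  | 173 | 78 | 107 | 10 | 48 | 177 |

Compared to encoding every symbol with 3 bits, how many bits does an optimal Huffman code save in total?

399

Fixed-length: 3 bits × 593 symbols = 1779 bits.
Huffman merges:
combine Z(10), X(48) → 58
combine 58, P(78) → 136
combine T(107), 136 → 243
combine V(173), U(177) → 350
combine 243, 350 → 593
Huffman total = 58 + 136 + 243 + 350 + 593 = 1380 bits.
Saving = 1779 − 1380 = 399 bits.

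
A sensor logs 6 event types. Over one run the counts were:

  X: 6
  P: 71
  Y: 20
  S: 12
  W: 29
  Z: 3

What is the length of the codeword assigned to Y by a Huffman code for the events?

3

Build the tree from the bottom:
combine Z(3), X(6) → 9
combine 9, S(12) → 21
combine Y(20), 21 → 41
combine W(29), 41 → 70
combine 70, P(71) → 141
Y's leaf is at depth 3, giving a 3-bit codeword.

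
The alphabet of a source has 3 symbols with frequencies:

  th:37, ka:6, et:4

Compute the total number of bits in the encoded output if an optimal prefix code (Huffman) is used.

Merge the two smallest weights repeatedly:
combine et(4), ka(6) → 10
combine 10, th(37) → 47
Total encoded bits = sum of merged weights = 10 + 47 = 57.

57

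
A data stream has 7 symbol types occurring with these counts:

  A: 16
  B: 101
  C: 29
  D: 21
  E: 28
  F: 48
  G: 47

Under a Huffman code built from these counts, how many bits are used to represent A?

4

Repeatedly merge the two smallest:
combine A(16), D(21) → 37
combine E(28), C(29) → 57
combine 37, G(47) → 84
combine F(48), 57 → 105
combine 84, B(101) → 185
combine 105, 185 → 290
A's leaf is at depth 4, giving a 4-bit codeword.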